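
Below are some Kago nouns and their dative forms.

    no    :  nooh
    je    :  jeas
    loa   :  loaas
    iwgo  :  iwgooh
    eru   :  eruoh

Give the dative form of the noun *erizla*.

erizlaas

The pattern is rounding harmony: -oh when the last vowel of the stem is a rounded vowel (*no*, *iwgo*, *eru*); -as when the last vowel of the stem is an unrounded vowel (*je*, *loa*).
*erizla* — last vowel /a/ (an unrounded vowel) → -as → *erizlaas*.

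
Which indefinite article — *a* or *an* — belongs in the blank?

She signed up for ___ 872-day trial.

an

The indefinite article is chosen by the initial *sound* of the following word, not its spelling.
The number *872* is spoken "eight hundred …", beginning with /eɪt/ — a vowel sound.
So the article is *an*: She signed up for an 872-day trial.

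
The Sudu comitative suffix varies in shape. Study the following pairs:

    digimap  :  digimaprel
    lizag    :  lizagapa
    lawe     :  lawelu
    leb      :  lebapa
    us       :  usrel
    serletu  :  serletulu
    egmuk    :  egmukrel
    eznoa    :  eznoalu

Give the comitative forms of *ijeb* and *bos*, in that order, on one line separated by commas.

The suffix is conditioned by the final sound: -rel when the stem ends in a voiceless consonant (*digimap*, *us*, *egmuk*); -apa when the stem ends in a voiced consonant (*lizag*, *leb*); -lu when the stem ends in a vowel (*lawe*, *serletu*, *eznoa*).
Since the final sound of *ijeb* is /b/ (a voiced consonant), it takes -apa, giving *ijebapa*.
The final sound of *bos* is /s/, which is a voiceless consonant, so the suffix is -rel, giving *bosrel*.

ijebapa, bosrel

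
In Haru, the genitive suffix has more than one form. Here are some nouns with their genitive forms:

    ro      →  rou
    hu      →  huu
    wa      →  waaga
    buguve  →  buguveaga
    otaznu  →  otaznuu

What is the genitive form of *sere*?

sereaga

The suffix is conditioned by the last vowel: -u when the last vowel of the stem is a rounded vowel (*ro*, *hu*, *otaznu*); -aga when the last vowel of the stem is an unrounded vowel (*wa*, *buguve*).
*sere*: last vowel = /e/, an unrounded vowel → -aga → *sereaga*.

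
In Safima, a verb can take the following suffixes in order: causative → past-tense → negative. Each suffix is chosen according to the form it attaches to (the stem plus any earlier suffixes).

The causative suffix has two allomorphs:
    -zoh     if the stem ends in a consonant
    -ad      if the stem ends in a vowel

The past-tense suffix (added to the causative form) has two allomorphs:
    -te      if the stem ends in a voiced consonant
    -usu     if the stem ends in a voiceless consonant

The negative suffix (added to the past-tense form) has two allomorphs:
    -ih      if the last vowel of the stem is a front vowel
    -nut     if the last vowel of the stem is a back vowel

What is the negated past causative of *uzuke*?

uzukeadteih

*uzuke*: final sound = /e/, a vowel → -ad → *uzukead*.
The causative form *uzukead*: final consonant = /d/, voiced → -te → *uzukeadte*.
The last vowel of the past-tense form *uzukeadte* is /e/, which is a front vowel, so the negative suffix is -ih, giving *uzukeadteih*.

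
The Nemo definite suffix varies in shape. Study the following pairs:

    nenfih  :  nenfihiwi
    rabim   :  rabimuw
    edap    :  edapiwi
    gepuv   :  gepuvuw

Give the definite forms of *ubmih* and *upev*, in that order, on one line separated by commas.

Looking at the final consonant of each stem: -iwi when the stem ends in a voiceless consonant (*nenfih*, *edap*); -uw when the stem ends in a voiced consonant (*rabim*, *gepuv*).
*ubmih* — final consonant /h/ (voiceless) → -iwi → *ubmihiwi*.
Since the final consonant of *upev* is /v/ (voiced), it takes -uw, giving *upevuw*.

ubmihiwi, upevuw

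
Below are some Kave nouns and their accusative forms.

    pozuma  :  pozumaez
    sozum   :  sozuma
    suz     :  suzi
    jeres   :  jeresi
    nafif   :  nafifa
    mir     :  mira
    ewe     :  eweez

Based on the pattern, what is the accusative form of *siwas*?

siwasi

The pattern is sibilance of the final sound: -i when the stem ends in a sibilant (*suz*, *jeres*); -a when the stem ends in a non-sibilant consonant (*sozum*, *nafif*, *mir*); -ez when the stem ends in a vowel (*pozuma*, *ewe*).
The final sound of *siwas* is /s/, which is a sibilant, so the suffix is -i, giving *siwasi*.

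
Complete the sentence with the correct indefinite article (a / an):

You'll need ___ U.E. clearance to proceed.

The indefinite article is chosen by the initial *sound* of the following word, not its spelling.
The initialism *U.E.* is read letter by letter; the first letter, U, is pronounced /juː/, which begins with a consonant sound.
So the article is *a*: You'll need a U.E. clearance to proceed.

a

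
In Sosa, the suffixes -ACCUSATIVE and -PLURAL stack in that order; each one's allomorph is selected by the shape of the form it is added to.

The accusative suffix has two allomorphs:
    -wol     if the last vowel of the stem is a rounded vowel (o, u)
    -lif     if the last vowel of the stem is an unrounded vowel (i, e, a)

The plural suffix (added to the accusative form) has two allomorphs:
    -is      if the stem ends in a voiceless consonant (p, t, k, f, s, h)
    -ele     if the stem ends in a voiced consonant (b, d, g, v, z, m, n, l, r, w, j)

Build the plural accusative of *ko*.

kowolele

Since the last vowel of *ko* is /o/ (a rounded vowel), it takes -wol, giving *kowol*.
The final consonant of the accusative form *kowol* is /l/, which is voiced, so the plural suffix is -ele, giving *kowolele*.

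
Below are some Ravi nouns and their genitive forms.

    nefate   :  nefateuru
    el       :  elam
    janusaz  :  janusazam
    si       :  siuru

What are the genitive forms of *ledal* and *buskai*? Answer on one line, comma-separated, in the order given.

ledalam, buskaiuru

The alternation tracks the final sound of the stem — -am when the stem ends in a consonant (*el*, *janusaz*); -uru when the stem ends in a vowel (*nefate*, *si*).
*ledal*: final sound = /l/, a consonant → -am → *ledalam*.
*buskai* — final sound /i/ (a vowel) → -uru → *buskaiuru*.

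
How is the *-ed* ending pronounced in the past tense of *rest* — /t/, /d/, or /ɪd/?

/ɪd/

The stem *rest* ends in /t/ or /d/.
The -ed suffix is realized as /ɪd/ after /t, d/; as /t/ after other voiceless consonants; and as /d/ after other voiced sounds.
So -ed on *rest* is pronounced /ɪd/.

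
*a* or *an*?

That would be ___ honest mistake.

an

The indefinite article is chosen by the initial *sound* of the following word, not its spelling.
*honest* begins with the sound /ɒ/ (silent h) — a vowel sound.
So the article is *an*: That would be an honest mistake.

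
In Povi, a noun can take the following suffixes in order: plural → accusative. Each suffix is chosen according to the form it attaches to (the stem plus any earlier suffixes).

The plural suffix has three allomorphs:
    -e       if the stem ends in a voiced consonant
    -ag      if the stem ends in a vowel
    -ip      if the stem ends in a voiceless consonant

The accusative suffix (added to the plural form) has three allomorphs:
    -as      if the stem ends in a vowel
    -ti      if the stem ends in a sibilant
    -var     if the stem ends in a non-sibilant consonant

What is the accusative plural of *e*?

*e*: final sound = /e/, a vowel → -ag → *eag*.
The plural form *eag* — final sound /g/ (a non-sibilant consonant) → -var → *eagvar*.

eagvar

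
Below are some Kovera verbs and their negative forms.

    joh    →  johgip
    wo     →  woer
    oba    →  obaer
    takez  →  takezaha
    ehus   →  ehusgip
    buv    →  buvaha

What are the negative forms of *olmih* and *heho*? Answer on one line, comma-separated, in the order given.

The alternation tracks the final sound of the stem — -gip when the stem ends in a voiceless consonant (*joh*, *ehus*); -aha when the stem ends in a voiced consonant (*takez*, *buv*); -er when the stem ends in a vowel (*wo*, *oba*).
The final sound of *olmih* is /h/, which is a voiceless consonant, so the suffix is -gip, giving *olmihgip*.
The final sound of *heho* is /o/, which is a vowel, so the suffix is -er, giving *hehoer*.

olmihgip, hehoer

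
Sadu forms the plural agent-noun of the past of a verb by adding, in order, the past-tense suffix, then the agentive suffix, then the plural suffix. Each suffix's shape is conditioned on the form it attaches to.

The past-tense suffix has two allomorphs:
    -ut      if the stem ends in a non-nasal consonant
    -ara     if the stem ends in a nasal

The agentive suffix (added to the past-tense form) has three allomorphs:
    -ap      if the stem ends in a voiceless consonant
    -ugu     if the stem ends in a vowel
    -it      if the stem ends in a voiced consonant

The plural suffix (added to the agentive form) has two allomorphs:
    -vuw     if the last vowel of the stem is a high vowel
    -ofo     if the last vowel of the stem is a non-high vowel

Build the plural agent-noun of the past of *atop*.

Since the final consonant of *atop* is /p/ (non-nasal), it takes -ut, giving *atoput*.
The past-tense form *atoput* — final sound /t/ (a voiceless consonant) → -ap → *atoputap*.
The agentive form *atoputap*: last vowel = /a/, a non-high vowel → -ofo → *atoputapofo*.

atoputapofo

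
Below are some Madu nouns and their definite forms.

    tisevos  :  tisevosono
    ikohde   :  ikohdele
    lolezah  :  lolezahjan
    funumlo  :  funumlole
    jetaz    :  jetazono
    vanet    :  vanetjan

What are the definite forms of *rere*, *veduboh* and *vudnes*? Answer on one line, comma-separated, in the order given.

rerele, vedubohjan, vudnesono

The suffix is conditioned by the final sound: -ono when the stem ends in a sibilant (*tisevos*, *jetaz*); -jan when the stem ends in a non-sibilant consonant (*lolezah*, *vanet*); -le when the stem ends in a vowel (*ikohde*, *funumlo*).
The final sound of *rere* is /e/, which is a vowel, so the suffix is -le, giving *rerele*.
*veduboh* — final sound /h/ (a non-sibilant consonant) → -jan → *vedubohjan*.
Since the final sound of *vudnes* is /s/ (a sibilant), it takes -ono, giving *vudnesono*.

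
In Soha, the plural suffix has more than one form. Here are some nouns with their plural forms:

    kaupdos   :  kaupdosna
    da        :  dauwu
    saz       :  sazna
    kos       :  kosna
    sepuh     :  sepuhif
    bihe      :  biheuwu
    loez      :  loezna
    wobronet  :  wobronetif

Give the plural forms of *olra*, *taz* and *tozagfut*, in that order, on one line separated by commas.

olrauwu, tazna, tozagfutif

The pattern is sibilance of the final sound: -na when the stem ends in a sibilant (*kaupdos*, *saz*, *kos*, *loez*); -if when the stem ends in a non-sibilant consonant (*sepuh*, *wobronet*); -uwu when the stem ends in a vowel (*da*, *bihe*).
The final sound of *olra* is /a/, which is a vowel, so the suffix is -uwu, giving *olrauwu*.
*taz*: final sound = /z/, a sibilant → -na → *tazna*.
The final sound of *tozagfut* is /t/, which is a non-sibilant consonant, so the suffix is -if, giving *tozagfutif*.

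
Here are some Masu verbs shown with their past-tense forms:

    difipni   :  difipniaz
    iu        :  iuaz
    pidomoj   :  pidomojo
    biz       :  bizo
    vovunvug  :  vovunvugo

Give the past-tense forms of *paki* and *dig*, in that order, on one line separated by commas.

pakiaz, digo

Looking at the final sound of each stem: -o when the stem ends in a consonant (*pidomoj*, *biz*, *vovunvug*); -az when the stem ends in a vowel (*difipni*, *iu*).
The final sound of *paki* is /i/, which is a vowel, so the suffix is -az, giving *pakiaz*.
*dig*: final sound = /g/, a consonant → -o → *digo*.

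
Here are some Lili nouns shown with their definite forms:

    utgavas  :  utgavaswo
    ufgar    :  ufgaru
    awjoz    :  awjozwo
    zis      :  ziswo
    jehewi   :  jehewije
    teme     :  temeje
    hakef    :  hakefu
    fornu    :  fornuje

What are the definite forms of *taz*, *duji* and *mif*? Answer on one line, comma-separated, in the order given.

tazwo, dujije, mifu

Looking at the final sound of each stem: -wo when the stem ends in a sibilant (*utgavas*, *awjoz*, *zis*); -u when the stem ends in a non-sibilant consonant (*ufgar*, *hakef*); -je when the stem ends in a vowel (*jehewi*, *teme*, *fornu*).
The final sound of *taz* is /z/, which is a sibilant, so the suffix is -wo, giving *tazwo*.
The final sound of *duji* is /i/, which is a vowel, so the suffix is -je, giving *dujije*.
*mif*: final sound = /f/, a non-sibilant consonant → -u → *mifu*.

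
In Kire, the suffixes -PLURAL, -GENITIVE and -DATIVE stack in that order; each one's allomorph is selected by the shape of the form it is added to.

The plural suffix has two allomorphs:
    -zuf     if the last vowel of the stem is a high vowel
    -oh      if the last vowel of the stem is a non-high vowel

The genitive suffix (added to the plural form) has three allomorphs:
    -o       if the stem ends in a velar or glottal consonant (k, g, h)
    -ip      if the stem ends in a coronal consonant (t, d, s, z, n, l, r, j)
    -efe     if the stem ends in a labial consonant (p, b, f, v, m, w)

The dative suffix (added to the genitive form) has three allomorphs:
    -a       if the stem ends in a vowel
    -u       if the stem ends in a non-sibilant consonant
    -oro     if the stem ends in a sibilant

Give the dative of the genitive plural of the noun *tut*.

*tut* — last vowel /u/ (a high vowel) → -zuf → *tutzuf*.
The plural form *tutzuf* — final consonant /f/ (labial) → -efe → *tutzufefe*.
The genitive form *tutzufefe* — final sound /e/ (a vowel) → -a → *tutzufefea*.

tutzufefea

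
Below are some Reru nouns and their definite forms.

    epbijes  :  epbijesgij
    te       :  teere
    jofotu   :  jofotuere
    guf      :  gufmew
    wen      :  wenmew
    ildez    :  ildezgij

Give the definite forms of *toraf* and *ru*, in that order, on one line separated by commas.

torafmew, ruere

Looking at the final sound of each stem: -gij when the stem ends in a sibilant (*epbijes*, *ildez*); -mew when the stem ends in a non-sibilant consonant (*guf*, *wen*); -ere when the stem ends in a vowel (*te*, *jofotu*).
*toraf* — final sound /f/ (a non-sibilant consonant) → -mew → *torafmew*.
The final sound of *ru* is /u/, which is a vowel, so the suffix is -ere, giving *ruere*.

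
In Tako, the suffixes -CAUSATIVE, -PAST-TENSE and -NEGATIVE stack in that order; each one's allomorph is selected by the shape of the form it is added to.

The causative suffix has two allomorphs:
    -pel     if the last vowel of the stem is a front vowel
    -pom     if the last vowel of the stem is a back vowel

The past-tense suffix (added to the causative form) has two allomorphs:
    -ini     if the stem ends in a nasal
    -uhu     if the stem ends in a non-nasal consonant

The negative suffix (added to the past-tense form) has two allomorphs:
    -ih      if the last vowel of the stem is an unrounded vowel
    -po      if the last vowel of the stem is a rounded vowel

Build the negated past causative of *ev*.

evpeluhupo

Since the last vowel of *ev* is /e/ (a front vowel), it takes -pel, giving *evpel*.
The causative form *evpel* — final consonant /l/ (non-nasal) → -uhu → *evpeluhu*.
The past-tense form *evpeluhu*: last vowel = /u/, a rounded vowel → -po → *evpeluhupo*.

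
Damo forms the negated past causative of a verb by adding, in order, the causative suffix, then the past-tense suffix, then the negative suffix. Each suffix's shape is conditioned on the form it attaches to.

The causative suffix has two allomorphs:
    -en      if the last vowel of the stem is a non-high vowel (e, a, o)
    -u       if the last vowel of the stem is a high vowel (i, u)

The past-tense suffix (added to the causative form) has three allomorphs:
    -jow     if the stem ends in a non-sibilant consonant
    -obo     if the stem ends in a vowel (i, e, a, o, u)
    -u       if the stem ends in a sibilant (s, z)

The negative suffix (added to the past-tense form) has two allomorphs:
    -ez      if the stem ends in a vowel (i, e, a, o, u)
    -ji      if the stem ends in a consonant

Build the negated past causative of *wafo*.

wafoenjowji

Since the last vowel of *wafo* is /o/ (a non-high vowel), it takes -en, giving *wafoen*.
The causative form *wafoen*: final sound = /n/, a non-sibilant consonant → -jow → *wafoenjow*.
The past-tense form *wafoenjow*: final sound = /w/, a consonant → -ji → *wafoenjowji*.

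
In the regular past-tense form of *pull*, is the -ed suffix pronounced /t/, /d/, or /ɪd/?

The stem *pull* ends in a voiced sound other than /d/.
The -ed suffix is realized as /ɪd/ after /t, d/; as /t/ after other voiceless consonants; and as /d/ after other voiced sounds.
So -ed on *pull* is pronounced /d/.

/d/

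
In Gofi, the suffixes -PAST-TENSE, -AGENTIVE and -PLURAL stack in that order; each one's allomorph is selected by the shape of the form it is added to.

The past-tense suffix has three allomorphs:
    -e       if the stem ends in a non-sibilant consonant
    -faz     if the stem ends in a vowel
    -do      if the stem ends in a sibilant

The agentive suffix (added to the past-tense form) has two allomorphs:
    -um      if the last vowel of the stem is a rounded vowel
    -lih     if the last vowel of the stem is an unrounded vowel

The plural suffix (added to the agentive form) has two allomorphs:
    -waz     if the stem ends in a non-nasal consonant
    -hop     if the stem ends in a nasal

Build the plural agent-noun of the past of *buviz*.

buvizdoumhop

*buviz* — final sound /z/ (a sibilant) → -do → *buvizdo*.
The last vowel of the past-tense form *buvizdo* is /o/, which is a rounded vowel, so the agentive suffix is -um, giving *buvizdoum*.
The final consonant of the agentive form *buvizdoum* is /m/, which is a nasal, so the plural suffix is -hop, giving *buvizdoumhop*.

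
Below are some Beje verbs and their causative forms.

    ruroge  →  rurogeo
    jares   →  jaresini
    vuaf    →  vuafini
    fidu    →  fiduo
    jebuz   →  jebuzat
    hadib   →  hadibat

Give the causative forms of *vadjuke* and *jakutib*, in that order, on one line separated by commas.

The alternation tracks the final sound of the stem — -ini when the stem ends in a voiceless consonant (*jares*, *vuaf*); -at when the stem ends in a voiced consonant (*jebuz*, *hadib*); -o when the stem ends in a vowel (*ruroge*, *fidu*).
*vadjuke* — final sound /e/ (a vowel) → -o → *vadjukeo*.
Since the final sound of *jakutib* is /b/ (a voiced consonant), it takes -at, giving *jakutibat*.

vadjukeo, jakutibat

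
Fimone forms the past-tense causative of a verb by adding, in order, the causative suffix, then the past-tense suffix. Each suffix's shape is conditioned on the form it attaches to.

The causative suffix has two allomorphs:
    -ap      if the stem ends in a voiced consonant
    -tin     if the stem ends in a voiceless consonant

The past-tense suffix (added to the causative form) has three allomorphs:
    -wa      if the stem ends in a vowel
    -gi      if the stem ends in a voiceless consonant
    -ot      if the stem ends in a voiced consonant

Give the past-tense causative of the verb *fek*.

*fek* — final consonant /k/ (voiceless) → -tin → *fektin*.
The causative form *fektin* — final sound /n/ (a voiced consonant) → -ot → *fektinot*.

fektinot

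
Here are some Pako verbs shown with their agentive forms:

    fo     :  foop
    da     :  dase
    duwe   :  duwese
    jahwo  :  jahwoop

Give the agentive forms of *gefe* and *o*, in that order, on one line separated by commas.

Looking at the last vowel of each stem: -op when the last vowel of the stem is a rounded vowel (*fo*, *jahwo*); -se when the last vowel of the stem is an unrounded vowel (*da*, *duwe*).
Since the last vowel of *gefe* is /e/ (an unrounded vowel), it takes -se, giving *gefese*.
*o* — last vowel /o/ (a rounded vowel) → -op → *oop*.

gefese, oop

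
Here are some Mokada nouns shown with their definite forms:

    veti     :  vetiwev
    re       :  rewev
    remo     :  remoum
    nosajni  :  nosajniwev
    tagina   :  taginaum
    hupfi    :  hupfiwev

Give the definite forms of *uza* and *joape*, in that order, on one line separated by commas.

The suffix is conditioned by the last vowel: -wev when the last vowel of the stem is a front vowel (*veti*, *re*, *nosajni*, *hupfi*); -um when the last vowel of the stem is a back vowel (*remo*, *tagina*).
The last vowel of *uza* is /a/, which is a back vowel, so the suffix is -um, giving *uzaum*.
*joape*: last vowel = /e/, a front vowel → -wev → *joapewev*.

uzaum, joapewev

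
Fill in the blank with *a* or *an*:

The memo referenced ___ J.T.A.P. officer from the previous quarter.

a

The indefinite article is chosen by the initial *sound* of the following word, not its spelling.
The initialism *J.T.A.P.* is read letter by letter; the first letter, J, is pronounced /dʒeɪ/, which begins with a consonant sound.
So the article is *a*: The memo referenced a J.T.A.P. officer from the previous quarter.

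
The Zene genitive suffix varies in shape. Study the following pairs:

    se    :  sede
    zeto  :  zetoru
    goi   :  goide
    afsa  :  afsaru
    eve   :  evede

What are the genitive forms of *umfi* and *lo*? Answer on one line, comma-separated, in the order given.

Looking at the last vowel of each stem: -de when the last vowel of the stem is a front vowel (*se*, *goi*, *eve*); -ru when the last vowel of the stem is a back vowel (*zeto*, *afsa*).
*umfi*: last vowel = /i/, a front vowel → -de → *umfide*.
The last vowel of *lo* is /o/, which is a back vowel, so the suffix is -ru, giving *loru*.

umfide, loru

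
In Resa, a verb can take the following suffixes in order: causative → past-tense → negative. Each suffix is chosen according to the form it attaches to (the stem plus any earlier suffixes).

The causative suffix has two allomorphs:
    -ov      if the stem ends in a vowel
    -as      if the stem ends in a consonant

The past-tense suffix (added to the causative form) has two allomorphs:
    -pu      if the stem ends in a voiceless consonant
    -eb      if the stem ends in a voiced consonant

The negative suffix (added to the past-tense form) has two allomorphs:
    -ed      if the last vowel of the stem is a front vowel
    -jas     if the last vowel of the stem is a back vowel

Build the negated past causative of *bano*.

*bano* — final sound /o/ (a vowel) → -ov → *banoov*.
Since the final consonant of the causative form *banoov* is /v/ (voiced), it takes -eb, giving *banooveb*.
The past-tense form *banooveb* — last vowel /e/ (a front vowel) → -ed → *banoovebed*.

banoovebed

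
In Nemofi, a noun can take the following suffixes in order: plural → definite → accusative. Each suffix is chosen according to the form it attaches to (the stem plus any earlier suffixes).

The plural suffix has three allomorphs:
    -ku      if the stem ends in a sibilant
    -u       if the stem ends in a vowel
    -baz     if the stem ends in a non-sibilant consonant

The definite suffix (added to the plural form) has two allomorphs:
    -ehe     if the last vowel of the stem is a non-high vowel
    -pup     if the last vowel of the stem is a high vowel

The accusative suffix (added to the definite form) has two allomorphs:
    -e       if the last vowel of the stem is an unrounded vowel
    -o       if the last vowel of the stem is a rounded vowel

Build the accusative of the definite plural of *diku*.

*diku*: final sound = /u/, a vowel → -u → *dikuu*.
The last vowel of the plural form *dikuu* is /u/, which is a high vowel, so the definite suffix is -pup, giving *dikuupup*.
Since the last vowel of the definite form *dikuupup* is /u/ (a rounded vowel), it takes -o, giving *dikuupupo*.

dikuupupo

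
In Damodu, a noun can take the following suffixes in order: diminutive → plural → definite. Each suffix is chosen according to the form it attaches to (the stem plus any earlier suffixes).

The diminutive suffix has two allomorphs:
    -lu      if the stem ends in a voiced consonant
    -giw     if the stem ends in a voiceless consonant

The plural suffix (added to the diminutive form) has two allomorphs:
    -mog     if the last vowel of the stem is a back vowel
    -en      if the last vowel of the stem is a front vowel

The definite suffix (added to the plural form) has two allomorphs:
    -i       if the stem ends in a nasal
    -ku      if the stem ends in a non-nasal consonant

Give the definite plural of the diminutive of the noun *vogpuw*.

vogpuwlumogku

*vogpuw*: final consonant = /w/, voiced → -lu → *vogpuwlu*.
The diminutive form *vogpuwlu*: last vowel = /u/, a back vowel → -mog → *vogpuwlumog*.
Since the final consonant of the plural form *vogpuwlumog* is /g/ (non-nasal), it takes -ku, giving *vogpuwlumogku*.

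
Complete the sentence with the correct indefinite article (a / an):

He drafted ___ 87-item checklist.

The indefinite article is chosen by the initial *sound* of the following word, not its spelling.
The number *87* is spoken "eighty-…", beginning with /ˈeɪti/ — a vowel sound.
So the article is *an*: He drafted an 87-item checklist.

an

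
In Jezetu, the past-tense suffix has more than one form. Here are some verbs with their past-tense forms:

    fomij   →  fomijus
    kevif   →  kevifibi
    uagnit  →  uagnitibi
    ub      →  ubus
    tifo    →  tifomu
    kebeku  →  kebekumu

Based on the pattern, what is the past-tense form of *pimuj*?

pimujus

The suffix is conditioned by the final sound: -ibi when the stem ends in a voiceless consonant (*kevif*, *uagnit*); -us when the stem ends in a voiced consonant (*fomij*, *ub*); -mu when the stem ends in a vowel (*tifo*, *kebeku*).
The final sound of *pimuj* is /j/, which is a voiced consonant, so the suffix is -us, giving *pimujus*.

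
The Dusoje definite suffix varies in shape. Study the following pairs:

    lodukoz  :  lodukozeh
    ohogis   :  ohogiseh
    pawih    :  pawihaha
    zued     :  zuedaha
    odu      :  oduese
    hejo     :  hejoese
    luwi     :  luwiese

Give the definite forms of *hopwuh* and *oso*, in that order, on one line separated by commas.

The suffix is conditioned by the final sound: -eh when the stem ends in a sibilant (*lodukoz*, *ohogis*); -aha when the stem ends in a non-sibilant consonant (*pawih*, *zued*); -ese when the stem ends in a vowel (*odu*, *hejo*, *luwi*).
Since the final sound of *hopwuh* is /h/ (a non-sibilant consonant), it takes -aha, giving *hopwuhaha*.
*oso*: final sound = /o/, a vowel → -ese → *osoese*.

hopwuhaha, osoese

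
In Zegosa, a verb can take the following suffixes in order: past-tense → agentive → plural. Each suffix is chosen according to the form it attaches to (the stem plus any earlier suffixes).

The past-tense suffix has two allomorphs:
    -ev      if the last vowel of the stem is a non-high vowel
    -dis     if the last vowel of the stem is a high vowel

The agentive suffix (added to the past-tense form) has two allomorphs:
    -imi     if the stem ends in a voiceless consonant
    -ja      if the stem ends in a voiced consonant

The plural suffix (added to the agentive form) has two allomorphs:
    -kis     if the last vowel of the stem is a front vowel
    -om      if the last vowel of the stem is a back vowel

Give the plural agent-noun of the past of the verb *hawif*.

hawifdisimikis

*hawif* — last vowel /i/ (a high vowel) → -dis → *hawifdis*.
The past-tense form *hawifdis* — final consonant /s/ (voiceless) → -imi → *hawifdisimi*.
The agentive form *hawifdisimi* — last vowel /i/ (a front vowel) → -kis → *hawifdisimikis*.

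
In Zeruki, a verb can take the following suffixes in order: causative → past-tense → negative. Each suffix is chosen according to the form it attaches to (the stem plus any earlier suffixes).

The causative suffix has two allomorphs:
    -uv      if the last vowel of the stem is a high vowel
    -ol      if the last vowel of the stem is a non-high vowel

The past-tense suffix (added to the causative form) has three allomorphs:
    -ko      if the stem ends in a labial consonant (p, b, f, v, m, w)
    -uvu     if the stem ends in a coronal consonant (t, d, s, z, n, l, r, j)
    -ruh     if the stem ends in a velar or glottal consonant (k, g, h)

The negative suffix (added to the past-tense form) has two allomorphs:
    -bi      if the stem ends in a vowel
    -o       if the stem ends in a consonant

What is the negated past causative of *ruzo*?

ruzooluvubi

The last vowel of *ruzo* is /o/, which is a non-high vowel, so the causative suffix is -ol, giving *ruzool*.
Since the final consonant of the causative form *ruzool* is /l/ (coronal), it takes -uvu, giving *ruzooluvu*.
Since the final sound of the past-tense form *ruzooluvu* is /u/ (a vowel), it takes -bi, giving *ruzooluvubi*.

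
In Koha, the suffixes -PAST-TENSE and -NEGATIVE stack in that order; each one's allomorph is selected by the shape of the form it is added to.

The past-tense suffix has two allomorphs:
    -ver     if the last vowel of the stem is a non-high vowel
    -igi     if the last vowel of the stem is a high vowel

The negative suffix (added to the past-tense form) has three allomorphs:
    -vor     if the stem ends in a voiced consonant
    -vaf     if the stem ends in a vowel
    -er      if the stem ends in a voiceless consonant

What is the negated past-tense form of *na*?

navervor

The last vowel of *na* is /a/, which is a non-high vowel, so the past-tense suffix is -ver, giving *naver*.
The past-tense form *naver*: final sound = /r/, a voiced consonant → -vor → *navervor*.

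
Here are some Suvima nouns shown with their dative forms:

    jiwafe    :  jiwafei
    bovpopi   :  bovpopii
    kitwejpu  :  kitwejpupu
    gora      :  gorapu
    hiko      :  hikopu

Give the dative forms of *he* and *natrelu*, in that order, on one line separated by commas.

hei, natrelupu

The pattern is front/back vowel harmony: -i when the last vowel of the stem is a front vowel (*jiwafe*, *bovpopi*); -pu when the last vowel of the stem is a back vowel (*kitwejpu*, *gora*, *hiko*).
Since the last vowel of *he* is /e/ (a front vowel), it takes -i, giving *hei*.
Since the last vowel of *natrelu* is /u/ (a back vowel), it takes -pu, giving *natrelupu*.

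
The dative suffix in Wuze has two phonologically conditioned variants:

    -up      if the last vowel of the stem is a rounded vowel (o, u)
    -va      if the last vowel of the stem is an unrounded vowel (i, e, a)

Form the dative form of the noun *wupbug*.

*wupbug* — last vowel /u/ (a rounded vowel) → -up → *wupbugup*.

wupbugup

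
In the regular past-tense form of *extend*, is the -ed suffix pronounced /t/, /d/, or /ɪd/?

The stem *extend* ends in /t/ or /d/.
The -ed suffix is realized as /ɪd/ after /t, d/; as /t/ after other voiceless consonants; and as /d/ after other voiced sounds.
So -ed on *extend* is pronounced /ɪd/.

/ɪd/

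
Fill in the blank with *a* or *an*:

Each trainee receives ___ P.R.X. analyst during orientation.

The indefinite article is chosen by the initial *sound* of the following word, not its spelling.
The initialism *P.R.X.* is read letter by letter; the first letter, P, is pronounced /piː/, which begins with a consonant sound.
So the article is *a*: Each trainee receives a P.R.X. analyst during orientation.

a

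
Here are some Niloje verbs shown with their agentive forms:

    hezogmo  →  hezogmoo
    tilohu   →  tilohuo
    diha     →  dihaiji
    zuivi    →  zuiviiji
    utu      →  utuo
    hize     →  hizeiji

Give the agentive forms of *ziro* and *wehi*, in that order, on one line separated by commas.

The pattern is rounding harmony: -o when the last vowel of the stem is a rounded vowel (*hezogmo*, *tilohu*, *utu*); -iji when the last vowel of the stem is an unrounded vowel (*diha*, *zuivi*, *hize*).
*ziro* — last vowel /o/ (a rounded vowel) → -o → *ziroo*.
Since the last vowel of *wehi* is /i/ (an unrounded vowel), it takes -iji, giving *wehiiji*.

ziroo, wehiiji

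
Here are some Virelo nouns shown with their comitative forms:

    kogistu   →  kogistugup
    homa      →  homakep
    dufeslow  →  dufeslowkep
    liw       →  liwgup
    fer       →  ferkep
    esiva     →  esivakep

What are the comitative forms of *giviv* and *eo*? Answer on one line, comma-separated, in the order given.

Looking at the last vowel of each stem: -gup when the last vowel of the stem is a high vowel (*kogistu*, *liw*); -kep when the last vowel of the stem is a non-high vowel (*homa*, *dufeslow*, *fer*, *esiva*).
*giviv*: last vowel = /i/, a high vowel → -gup → *givivgup*.
*eo* — last vowel /o/ (a non-high vowel) → -kep → *eokep*.

givivgup, eokep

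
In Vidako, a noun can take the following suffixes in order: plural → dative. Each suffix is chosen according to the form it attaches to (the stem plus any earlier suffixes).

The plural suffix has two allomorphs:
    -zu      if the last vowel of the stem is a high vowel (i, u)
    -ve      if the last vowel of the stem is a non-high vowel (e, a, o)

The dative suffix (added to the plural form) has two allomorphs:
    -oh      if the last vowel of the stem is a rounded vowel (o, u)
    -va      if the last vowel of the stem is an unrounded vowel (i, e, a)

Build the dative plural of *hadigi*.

Since the last vowel of *hadigi* is /i/ (a high vowel), it takes -zu, giving *hadigizu*.
Since the last vowel of the plural form *hadigizu* is /u/ (a rounded vowel), it takes -oh, giving *hadigizuoh*.

hadigizuoh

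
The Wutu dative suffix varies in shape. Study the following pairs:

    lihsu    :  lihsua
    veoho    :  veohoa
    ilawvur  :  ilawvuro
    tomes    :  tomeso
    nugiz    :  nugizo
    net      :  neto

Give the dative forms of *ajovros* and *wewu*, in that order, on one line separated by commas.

The pattern is consonant vs. vowel: -o when the stem ends in a consonant (*ilawvur*, *tomes*, *nugiz*, *net*); -a when the stem ends in a vowel (*lihsu*, *veoho*).
Since the final sound of *ajovros* is /s/ (a consonant), it takes -o, giving *ajovroso*.
*wewu* — final sound /u/ (a vowel) → -a → *wewua*.

ajovroso, wewua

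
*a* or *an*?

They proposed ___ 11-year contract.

The indefinite article is chosen by the initial *sound* of the following word, not its spelling.
The number *11* is spoken "eleven", beginning with /ɪˈlɛvən/ — a vowel sound.
So the article is *an*: They proposed an 11-year contract.

an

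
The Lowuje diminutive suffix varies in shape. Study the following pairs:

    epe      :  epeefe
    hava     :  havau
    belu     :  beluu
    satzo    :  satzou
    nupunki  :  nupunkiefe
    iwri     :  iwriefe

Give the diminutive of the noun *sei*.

The pattern is front/back vowel harmony: -efe when the last vowel of the stem is a front vowel (*epe*, *nupunki*, *iwri*); -u when the last vowel of the stem is a back vowel (*hava*, *belu*, *satzo*).
The last vowel of *sei* is /i/, which is a front vowel, so the suffix is -efe, giving *seiefe*.

seiefe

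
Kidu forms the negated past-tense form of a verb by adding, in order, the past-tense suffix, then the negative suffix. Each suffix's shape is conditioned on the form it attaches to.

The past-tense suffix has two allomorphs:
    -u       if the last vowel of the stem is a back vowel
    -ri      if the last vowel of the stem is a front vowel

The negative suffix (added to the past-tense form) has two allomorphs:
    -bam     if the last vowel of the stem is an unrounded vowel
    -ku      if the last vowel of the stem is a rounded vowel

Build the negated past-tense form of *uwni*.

*uwni*: last vowel = /i/, a front vowel → -ri → *uwniri*.
The last vowel of the past-tense form *uwniri* is /i/, which is an unrounded vowel, so the negative suffix is -bam, giving *uwniribam*.

uwniribam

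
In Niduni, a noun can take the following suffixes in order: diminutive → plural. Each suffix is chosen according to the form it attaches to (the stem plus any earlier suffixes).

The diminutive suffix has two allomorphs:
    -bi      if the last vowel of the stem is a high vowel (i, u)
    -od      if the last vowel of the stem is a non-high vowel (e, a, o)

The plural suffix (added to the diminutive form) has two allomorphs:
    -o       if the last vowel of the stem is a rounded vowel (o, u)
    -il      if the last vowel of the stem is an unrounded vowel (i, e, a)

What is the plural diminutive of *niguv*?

Since the last vowel of *niguv* is /u/ (a high vowel), it takes -bi, giving *niguvbi*.
The diminutive form *niguvbi*: last vowel = /i/, an unrounded vowel → -il → *niguvbiil*.

niguvbiil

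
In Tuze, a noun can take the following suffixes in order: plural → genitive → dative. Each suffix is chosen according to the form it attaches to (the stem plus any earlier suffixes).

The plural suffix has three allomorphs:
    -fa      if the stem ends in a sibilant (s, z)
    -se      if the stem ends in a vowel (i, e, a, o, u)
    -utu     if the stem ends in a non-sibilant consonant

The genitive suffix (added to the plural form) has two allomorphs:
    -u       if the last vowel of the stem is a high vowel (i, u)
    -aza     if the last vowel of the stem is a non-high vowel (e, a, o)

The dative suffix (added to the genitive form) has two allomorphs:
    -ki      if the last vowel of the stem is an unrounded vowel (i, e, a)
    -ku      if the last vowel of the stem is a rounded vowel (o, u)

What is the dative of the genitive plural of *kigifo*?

*kigifo*: final sound = /o/, a vowel → -se → *kigifose*.
The last vowel of the plural form *kigifose* is /e/, which is a non-high vowel, so the genitive suffix is -aza, giving *kigifoseaza*.
Since the last vowel of the genitive form *kigifoseaza* is /a/ (an unrounded vowel), it takes -ki, giving *kigifoseazaki*.

kigifoseazaki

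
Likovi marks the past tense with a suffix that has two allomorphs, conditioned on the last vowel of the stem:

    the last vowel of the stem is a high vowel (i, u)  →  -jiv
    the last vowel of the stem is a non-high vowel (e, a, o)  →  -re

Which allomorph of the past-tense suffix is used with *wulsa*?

The last vowel of *wulsa* is /a/, which is a non-high vowel, so the suffix is -re.

-re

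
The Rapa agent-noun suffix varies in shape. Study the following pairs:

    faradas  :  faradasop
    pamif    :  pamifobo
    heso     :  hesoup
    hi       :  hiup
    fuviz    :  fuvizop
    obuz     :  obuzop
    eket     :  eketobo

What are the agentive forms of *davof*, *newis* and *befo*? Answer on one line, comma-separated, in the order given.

davofobo, newisop, befoup

Looking at the final sound of each stem: -op when the stem ends in a sibilant (*faradas*, *fuviz*, *obuz*); -obo when the stem ends in a non-sibilant consonant (*pamif*, *eket*); -up when the stem ends in a vowel (*heso*, *hi*).
The final sound of *davof* is /f/, which is a non-sibilant consonant, so the suffix is -obo, giving *davofobo*.
*newis*: final sound = /s/, a sibilant → -op → *newisop*.
The final sound of *befo* is /o/, which is a vowel, so the suffix is -up, giving *befoup*.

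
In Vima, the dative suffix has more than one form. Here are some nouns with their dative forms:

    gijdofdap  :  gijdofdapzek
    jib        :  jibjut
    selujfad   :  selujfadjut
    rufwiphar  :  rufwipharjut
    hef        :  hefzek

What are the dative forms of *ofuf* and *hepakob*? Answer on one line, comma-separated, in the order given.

The alternation tracks the final consonant of the stem — -zek when the stem ends in a voiceless consonant (*gijdofdap*, *hef*); -jut when the stem ends in a voiced consonant (*jib*, *selujfad*, *rufwiphar*).
*ofuf* — final consonant /f/ (voiceless) → -zek → *ofufzek*.
*hepakob* — final consonant /b/ (voiced) → -jut → *hepakobjut*.

ofufzek, hepakobjut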